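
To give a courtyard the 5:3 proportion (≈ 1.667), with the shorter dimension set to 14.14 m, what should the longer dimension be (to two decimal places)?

23.57 m

5:3 ≈ 1.66667.
Longer side = 14.14 × 1.66667 ≈ 23.5667 → 23.57 m.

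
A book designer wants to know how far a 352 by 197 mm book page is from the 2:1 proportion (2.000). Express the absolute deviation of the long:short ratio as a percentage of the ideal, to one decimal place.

Ratio = 352 / 197 ≈ 1.7868.
Ideal 2:1 = 2.0000. |1.7868 − 2.0000| / 2.0000 ≈ 10.66% → 10.7%.

10.7%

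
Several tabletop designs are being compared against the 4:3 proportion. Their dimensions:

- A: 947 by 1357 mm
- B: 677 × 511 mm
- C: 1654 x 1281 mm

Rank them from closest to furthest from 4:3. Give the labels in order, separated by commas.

B, C, A

A: 1357/947 ≈ 1.433 → |1.433 − 1.333| = 0.100
B: 677/511 ≈ 1.325 → |1.325 − 1.333| = 0.008
C: 1654/1281 ≈ 1.291 → |1.291 − 1.333| = 0.042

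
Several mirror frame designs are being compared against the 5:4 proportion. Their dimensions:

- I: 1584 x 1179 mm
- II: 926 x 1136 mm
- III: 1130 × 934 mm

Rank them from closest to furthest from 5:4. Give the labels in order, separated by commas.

Ratios: I = 1584 / 1179 ≈ 1.344; II = 1136 / 926 ≈ 1.227; III = 1130 / 934 ≈ 1.210.
|Δ from 1.250|: I 0.094; II 0.023; III 0.040.

II, III, I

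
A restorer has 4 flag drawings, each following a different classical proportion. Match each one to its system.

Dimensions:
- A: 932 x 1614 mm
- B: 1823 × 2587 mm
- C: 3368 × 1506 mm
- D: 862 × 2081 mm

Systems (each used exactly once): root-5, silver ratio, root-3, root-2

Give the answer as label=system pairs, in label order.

Ratios: A ≈ 1.732; B ≈ 1.419; C ≈ 2.236; D ≈ 2.414.
Targets: root-5 ≈ 2.236; silver ratio ≈ 2.414; root-3 ≈ 1.732; root-2 ≈ 1.414.

A=root-3, B=root-2, C=root-5, D=silver ratio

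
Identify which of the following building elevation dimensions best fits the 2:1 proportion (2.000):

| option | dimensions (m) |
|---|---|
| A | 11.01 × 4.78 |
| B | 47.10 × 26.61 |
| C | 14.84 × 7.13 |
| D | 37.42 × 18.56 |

D

Target 2:1 ≈ 2.000.
A: 2.303 (Δ0.303)  B: 1.770 (Δ0.230)  C: 2.081 (Δ0.081)  D: 2.016 (Δ0.016)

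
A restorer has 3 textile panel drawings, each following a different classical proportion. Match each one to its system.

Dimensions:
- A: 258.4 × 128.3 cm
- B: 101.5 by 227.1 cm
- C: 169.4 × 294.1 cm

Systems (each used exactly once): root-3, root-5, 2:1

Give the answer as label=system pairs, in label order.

A=2:1, B=root-5, C=root-3

Ratios: A ≈ 2.014; B ≈ 2.237; C ≈ 1.736.
Targets: root-3 ≈ 1.732; root-5 ≈ 2.236; 2:1 ≈ 2.000.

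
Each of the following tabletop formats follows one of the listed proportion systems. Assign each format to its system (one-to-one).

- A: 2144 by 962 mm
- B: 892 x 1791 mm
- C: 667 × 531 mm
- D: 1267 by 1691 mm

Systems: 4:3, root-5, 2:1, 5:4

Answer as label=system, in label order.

A = 2144/962 ≈ 2.229 → root-5 (2.236)
B = 1791/892 ≈ 2.008 → 2:1 (2.000)
C = 667/531 ≈ 1.256 → 5:4 (1.250)
D = 1691/1267 ≈ 1.335 → 4:3 (1.333)

A=root-5, B=2:1, C=5:4, D=4:3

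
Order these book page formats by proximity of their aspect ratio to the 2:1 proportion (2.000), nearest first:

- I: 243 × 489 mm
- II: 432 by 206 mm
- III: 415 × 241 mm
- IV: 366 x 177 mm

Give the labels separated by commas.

I: 489/243 ≈ 2.012 → |2.012 − 2.000| = 0.012
II: 432/206 ≈ 2.097 → |2.097 − 2.000| = 0.097
III: 415/241 ≈ 1.722 → |1.722 − 2.000| = 0.278
IV: 366/177 ≈ 2.068 → |2.068 − 2.000| = 0.068

I, IV, II, III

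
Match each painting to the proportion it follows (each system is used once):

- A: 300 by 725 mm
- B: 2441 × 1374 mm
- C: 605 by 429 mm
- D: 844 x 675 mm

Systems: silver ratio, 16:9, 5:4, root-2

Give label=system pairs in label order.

A = 725/300 ≈ 2.417 → silver ratio (2.414)
B = 2441/1374 ≈ 1.777 → 16:9 (1.778)
C = 605/429 ≈ 1.410 → root-2 (1.414)
D = 844/675 ≈ 1.250 → 5:4 (1.250)

A=silver ratio, B=16:9, C=root-2, D=5:4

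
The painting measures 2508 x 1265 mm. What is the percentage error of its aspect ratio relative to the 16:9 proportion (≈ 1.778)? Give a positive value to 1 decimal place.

Ratio = 2508 / 1265 ≈ 1.9826.
Ideal 16:9 ≈ 1.7778. |1.9826 − 1.7778| / 1.7778 ≈ 11.52% → 11.5%.

11.5%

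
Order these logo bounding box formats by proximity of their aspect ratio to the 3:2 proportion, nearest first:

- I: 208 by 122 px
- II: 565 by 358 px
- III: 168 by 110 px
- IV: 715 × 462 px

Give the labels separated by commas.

III, IV, II, I

I: 208/122 ≈ 1.705 → |1.705 − 1.500| = 0.205
II: 565/358 ≈ 1.578 → |1.578 − 1.500| = 0.078
III: 168/110 ≈ 1.527 → |1.527 − 1.500| = 0.027
IV: 715/462 ≈ 1.548 → |1.548 − 1.500| = 0.048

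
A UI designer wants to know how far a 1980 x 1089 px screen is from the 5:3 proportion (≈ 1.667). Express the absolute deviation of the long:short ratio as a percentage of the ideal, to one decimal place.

9.1%

Ratio = 1980 / 1089 ≈ 1.8182.
Ideal 5:3 ≈ 1.6667. |1.8182 − 1.6667| / 1.6667 ≈ 9.09% → 9.1%.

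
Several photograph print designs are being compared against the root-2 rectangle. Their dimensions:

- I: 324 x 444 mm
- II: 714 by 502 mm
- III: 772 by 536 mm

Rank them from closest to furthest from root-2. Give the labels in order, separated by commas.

II, III, I

I: 444/324 ≈ 1.370 → |1.370 − 1.414| = 0.044
II: 714/502 ≈ 1.422 → |1.422 − 1.414| = 0.008
III: 772/536 ≈ 1.440 → |1.440 − 1.414| = 0.026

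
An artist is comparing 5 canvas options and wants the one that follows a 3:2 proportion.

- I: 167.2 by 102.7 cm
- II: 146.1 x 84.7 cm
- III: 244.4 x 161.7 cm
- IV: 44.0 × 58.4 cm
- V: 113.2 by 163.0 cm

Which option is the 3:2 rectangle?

Target 3:2 ≈ 1.500.
I: 1.628 (Δ0.128)  II: 1.725 (Δ0.225)  III: 1.511 (Δ0.011)  IV: 1.327 (Δ0.173)  V: 1.440 (Δ0.060)

III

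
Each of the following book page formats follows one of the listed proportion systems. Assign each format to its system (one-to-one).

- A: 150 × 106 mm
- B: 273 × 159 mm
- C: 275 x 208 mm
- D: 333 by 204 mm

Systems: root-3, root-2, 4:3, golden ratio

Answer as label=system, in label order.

A=root-2, B=root-3, C=4:3, D=golden ratio

Ratios: A ≈ 1.415; B ≈ 1.717; C ≈ 1.322; D ≈ 1.632.
Targets: root-3 ≈ 1.732; root-2 ≈ 1.414; 4:3 ≈ 1.333; golden ratio ≈ 1.618.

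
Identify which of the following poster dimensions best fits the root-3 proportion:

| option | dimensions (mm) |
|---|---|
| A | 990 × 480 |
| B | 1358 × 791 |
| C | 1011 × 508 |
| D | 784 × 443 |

B

Ratios (long/short): A ≈ 2.062; B ≈ 1.717; C ≈ 1.990; D ≈ 1.770.
root-3 ≈ 1.732; option B is nearest (Δ 0.015).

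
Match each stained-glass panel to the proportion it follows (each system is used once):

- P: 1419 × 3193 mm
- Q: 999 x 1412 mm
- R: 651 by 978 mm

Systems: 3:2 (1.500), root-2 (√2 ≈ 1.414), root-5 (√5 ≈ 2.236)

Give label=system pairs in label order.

P=root-5, Q=root-2, R=3:2

Ratios: P ≈ 2.250; Q ≈ 1.413; R ≈ 1.502.
Targets: 3:2 ≈ 1.500; root-2 ≈ 1.414; root-5 ≈ 2.236.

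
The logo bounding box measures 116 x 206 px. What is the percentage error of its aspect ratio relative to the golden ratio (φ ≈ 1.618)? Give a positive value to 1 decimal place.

Ratio = 206 / 116 ≈ 1.7759.
Ideal golden ratio ≈ 1.6180. |1.7759 − 1.6180| / 1.6180 ≈ 9.76% → 9.8%.

9.8%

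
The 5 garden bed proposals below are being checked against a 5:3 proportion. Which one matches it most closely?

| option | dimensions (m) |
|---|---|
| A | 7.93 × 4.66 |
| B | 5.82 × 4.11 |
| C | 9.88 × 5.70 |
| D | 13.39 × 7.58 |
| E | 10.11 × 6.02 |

Ratios (long/short): A ≈ 1.702; B ≈ 1.416; C ≈ 1.733; D ≈ 1.766; E ≈ 1.679.
5:3 ≈ 1.667; option E is nearest (Δ 0.012).

E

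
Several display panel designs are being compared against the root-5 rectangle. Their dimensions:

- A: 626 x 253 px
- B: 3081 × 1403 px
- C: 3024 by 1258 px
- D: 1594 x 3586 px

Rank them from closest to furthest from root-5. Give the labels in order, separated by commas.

A: 626/253 ≈ 2.474 → |2.474 − 2.236| = 0.238
B: 3081/1403 ≈ 2.196 → |2.196 − 2.236| = 0.040
C: 3024/1258 ≈ 2.404 → |2.404 − 2.236| = 0.168
D: 3586/1594 ≈ 2.250 → |2.250 − 2.236| = 0.014

D, B, C, A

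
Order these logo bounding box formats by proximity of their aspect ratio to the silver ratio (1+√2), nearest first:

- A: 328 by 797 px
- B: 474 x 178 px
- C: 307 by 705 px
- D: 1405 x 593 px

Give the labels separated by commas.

A, D, C, B

A: 797/328 ≈ 2.430 → |2.430 − 2.414| = 0.016
B: 474/178 ≈ 2.663 → |2.663 − 2.414| = 0.249
C: 705/307 ≈ 2.296 → |2.296 − 2.414| = 0.118
D: 1405/593 ≈ 2.369 → |2.369 − 2.414| = 0.045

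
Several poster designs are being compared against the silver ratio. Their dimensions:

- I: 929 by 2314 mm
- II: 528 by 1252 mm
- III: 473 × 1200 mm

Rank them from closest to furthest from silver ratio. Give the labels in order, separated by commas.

II, I, III

Ratios: I = 2314 / 929 ≈ 2.491; II = 1252 / 528 ≈ 2.371; III = 1200 / 473 ≈ 2.537.
|Δ from 2.414|: I 0.077; II 0.043; III 0.123.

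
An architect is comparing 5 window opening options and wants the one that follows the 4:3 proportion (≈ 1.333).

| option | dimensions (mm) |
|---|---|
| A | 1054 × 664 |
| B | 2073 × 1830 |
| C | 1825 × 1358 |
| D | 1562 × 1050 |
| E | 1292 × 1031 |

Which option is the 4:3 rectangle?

C

Ratios (long/short): A ≈ 1.587; B ≈ 1.133; C ≈ 1.344; D ≈ 1.488; E ≈ 1.253.
4:3 ≈ 1.333; option C is nearest (Δ 0.011).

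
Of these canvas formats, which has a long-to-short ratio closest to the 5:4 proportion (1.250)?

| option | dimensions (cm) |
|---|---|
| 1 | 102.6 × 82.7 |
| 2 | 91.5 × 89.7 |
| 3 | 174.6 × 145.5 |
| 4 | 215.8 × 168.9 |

1

Ratios (long/short): 1 ≈ 1.241; 2 ≈ 1.020; 3 ≈ 1.200; 4 ≈ 1.278.
5:4 ≈ 1.250; option 1 is nearest (Δ 0.009).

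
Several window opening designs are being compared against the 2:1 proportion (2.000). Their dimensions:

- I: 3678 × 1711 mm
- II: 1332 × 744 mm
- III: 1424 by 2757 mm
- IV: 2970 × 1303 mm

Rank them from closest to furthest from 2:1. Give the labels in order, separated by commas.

I: 3678/1711 ≈ 2.150 → |2.150 − 2.000| = 0.150
II: 1332/744 ≈ 1.790 → |1.790 − 2.000| = 0.210
III: 2757/1424 ≈ 1.936 → |1.936 − 2.000| = 0.064
IV: 2970/1303 ≈ 2.279 → |2.279 − 2.000| = 0.279

III, I, II, IV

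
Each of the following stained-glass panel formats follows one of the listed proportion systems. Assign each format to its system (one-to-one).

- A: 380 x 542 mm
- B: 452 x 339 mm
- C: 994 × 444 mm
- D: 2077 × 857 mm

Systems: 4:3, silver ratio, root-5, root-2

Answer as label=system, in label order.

A=root-2, B=4:3, C=root-5, D=silver ratio

A = 542/380 ≈ 1.426 → root-2 (1.414)
B = 452/339 ≈ 1.333 → 4:3 (1.333)
C = 994/444 ≈ 2.239 → root-5 (2.236)
D = 2077/857 ≈ 2.424 → silver ratio (2.414)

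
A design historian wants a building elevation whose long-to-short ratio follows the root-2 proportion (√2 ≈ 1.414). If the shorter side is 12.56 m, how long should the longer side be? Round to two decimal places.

17.76 m

root-2 ≈ 1.41421.
Longer side = 12.56 × 1.41421 ≈ 17.7625 → 17.76 m.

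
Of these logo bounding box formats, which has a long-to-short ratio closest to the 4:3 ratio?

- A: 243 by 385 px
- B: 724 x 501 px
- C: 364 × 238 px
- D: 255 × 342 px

D

Ratios (long/short): A ≈ 1.584; B ≈ 1.445; C ≈ 1.529; D ≈ 1.341.
4:3 ≈ 1.333; option D is nearest (Δ 0.008).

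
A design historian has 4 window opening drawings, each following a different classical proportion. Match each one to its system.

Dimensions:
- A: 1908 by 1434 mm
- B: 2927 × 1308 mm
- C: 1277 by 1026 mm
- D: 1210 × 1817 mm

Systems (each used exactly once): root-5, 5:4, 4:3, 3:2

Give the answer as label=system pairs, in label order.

A = 1908/1434 ≈ 1.331 → 4:3 (1.333)
B = 2927/1308 ≈ 2.238 → root-5 (2.236)
C = 1277/1026 ≈ 1.245 → 5:4 (1.250)
D = 1817/1210 ≈ 1.502 → 3:2 (1.500)

A=4:3, B=root-5, C=5:4, D=3:2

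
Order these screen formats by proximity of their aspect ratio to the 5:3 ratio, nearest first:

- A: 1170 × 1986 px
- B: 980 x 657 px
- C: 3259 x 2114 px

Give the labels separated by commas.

A, C, B

Ratios: A = 1986 / 1170 ≈ 1.697; B = 980 / 657 ≈ 1.492; C = 3259 / 2114 ≈ 1.542.
|Δ from 1.667|: A 0.030; B 0.175; C 0.125.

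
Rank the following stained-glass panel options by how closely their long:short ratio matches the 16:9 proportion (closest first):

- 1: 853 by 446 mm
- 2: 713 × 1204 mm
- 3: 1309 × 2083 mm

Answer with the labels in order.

1: 853/446 ≈ 1.913 → |1.913 − 1.778| = 0.135
2: 1204/713 ≈ 1.689 → |1.689 − 1.778| = 0.089
3: 2083/1309 ≈ 1.591 → |1.591 − 1.778| = 0.187

2, 1, 3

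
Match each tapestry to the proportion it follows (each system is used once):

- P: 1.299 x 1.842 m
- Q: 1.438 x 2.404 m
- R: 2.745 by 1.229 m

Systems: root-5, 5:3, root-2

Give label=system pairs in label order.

P = 1.842/1.299 ≈ 1.418 → root-2 (1.414)
Q = 2.404/1.438 ≈ 1.672 → 5:3 (1.667)
R = 2.745/1.229 ≈ 2.234 → root-5 (2.236)

P=root-2, Q=5:3, R=root-5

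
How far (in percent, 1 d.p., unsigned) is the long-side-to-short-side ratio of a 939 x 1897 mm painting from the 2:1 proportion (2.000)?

Ratio = 1897 / 939 ≈ 2.0202.
Ideal 2:1 = 2.0000. |2.0202 − 2.0000| / 2.0000 ≈ 1.01% → 1.0%.

1.0%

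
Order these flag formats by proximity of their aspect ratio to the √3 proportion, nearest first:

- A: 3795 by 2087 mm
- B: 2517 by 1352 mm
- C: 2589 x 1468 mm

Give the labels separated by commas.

C, A, B

A: 3795/2087 ≈ 1.818 → |1.818 − 1.732| = 0.086
B: 2517/1352 ≈ 1.862 → |1.862 − 1.732| = 0.130
C: 2589/1468 ≈ 1.764 → |1.764 − 1.732| = 0.032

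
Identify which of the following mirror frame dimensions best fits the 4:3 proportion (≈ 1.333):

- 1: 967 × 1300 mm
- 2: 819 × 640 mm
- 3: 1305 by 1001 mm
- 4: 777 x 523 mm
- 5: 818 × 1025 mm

Ratios (long/short): 1 ≈ 1.344; 2 ≈ 1.280; 3 ≈ 1.304; 4 ≈ 1.486; 5 ≈ 1.253.
4:3 ≈ 1.333; option 1 is nearest (Δ 0.011).

1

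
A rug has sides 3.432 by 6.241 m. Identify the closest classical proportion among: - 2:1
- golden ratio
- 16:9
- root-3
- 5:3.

Ratio = 6.241 / 3.432 ≈ 1.818.
Distances: 2:1 2.000 (Δ 0.182); golden ratio 1.618 (Δ 0.200); 16:9 1.778 (Δ 0.040); root-3 1.732 (Δ 0.086); 5:3 1.667 (Δ 0.151).

16:9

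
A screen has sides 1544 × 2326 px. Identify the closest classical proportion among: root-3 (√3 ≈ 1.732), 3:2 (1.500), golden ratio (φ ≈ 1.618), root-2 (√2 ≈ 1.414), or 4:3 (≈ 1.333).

3:2

Ratio = 2326 / 1544 ≈ 1.506.
Distances: root-3 1.732 (Δ 0.226); 3:2 1.500 (Δ 0.006); golden ratio 1.618 (Δ 0.112); root-2 1.414 (Δ 0.092); 4:3 1.333 (Δ 0.173).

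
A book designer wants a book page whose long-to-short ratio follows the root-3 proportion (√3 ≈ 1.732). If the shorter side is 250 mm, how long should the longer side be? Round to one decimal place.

433.0 mm

root-3 ≈ 1.73205.
Longer side = 250 × 1.73205 ≈ 433.013 → 433.0 mm.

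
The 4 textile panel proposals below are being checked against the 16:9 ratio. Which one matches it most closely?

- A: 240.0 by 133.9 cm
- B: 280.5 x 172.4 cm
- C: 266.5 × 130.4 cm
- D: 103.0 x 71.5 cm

A

Ratios (long/short): A ≈ 1.792; B ≈ 1.627; C ≈ 2.044; D ≈ 1.441.
16:9 ≈ 1.778; option A is nearest (Δ 0.014).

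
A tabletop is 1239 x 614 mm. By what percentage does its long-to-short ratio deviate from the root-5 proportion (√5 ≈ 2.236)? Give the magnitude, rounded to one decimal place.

9.8%

Ratio = 1239 / 614 ≈ 2.0179.
Ideal root-5 ≈ 2.2361. |2.0179 − 2.2361| / 2.2361 ≈ 9.76% → 9.8%.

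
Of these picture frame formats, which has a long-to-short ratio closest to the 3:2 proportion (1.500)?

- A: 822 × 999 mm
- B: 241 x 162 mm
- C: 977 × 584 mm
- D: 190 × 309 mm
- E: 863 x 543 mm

Target 3:2 ≈ 1.500.
A: 1.215 (Δ0.285)  B: 1.488 (Δ0.012)  C: 1.673 (Δ0.173)  D: 1.626 (Δ0.126)  E: 1.589 (Δ0.089)

B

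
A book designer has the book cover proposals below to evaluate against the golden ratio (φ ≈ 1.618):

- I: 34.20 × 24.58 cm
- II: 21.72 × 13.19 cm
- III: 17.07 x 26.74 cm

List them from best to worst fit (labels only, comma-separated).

I: 34.20/24.58 ≈ 1.391 → |1.391 − 1.618| = 0.227
II: 21.72/13.19 ≈ 1.647 → |1.647 − 1.618| = 0.029
III: 26.74/17.07 ≈ 1.566 → |1.566 − 1.618| = 0.052

II, III, I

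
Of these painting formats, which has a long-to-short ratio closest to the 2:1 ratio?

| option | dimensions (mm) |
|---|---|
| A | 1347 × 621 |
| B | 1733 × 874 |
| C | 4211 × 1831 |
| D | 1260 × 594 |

B

Target 2:1 ≈ 2.000.
A: 2.169 (Δ0.169)  B: 1.983 (Δ0.017)  C: 2.300 (Δ0.300)  D: 2.121 (Δ0.121)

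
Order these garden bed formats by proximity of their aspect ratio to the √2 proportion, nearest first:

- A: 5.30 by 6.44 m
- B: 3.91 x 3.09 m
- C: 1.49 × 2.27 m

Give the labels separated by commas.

C, B, A

Ratios: A = 6.44 / 5.30 ≈ 1.215; B = 3.91 / 3.09 ≈ 1.265; C = 2.27 / 1.49 ≈ 1.523.
|Δ from 1.414|: A 0.199; B 0.149; C 0.109.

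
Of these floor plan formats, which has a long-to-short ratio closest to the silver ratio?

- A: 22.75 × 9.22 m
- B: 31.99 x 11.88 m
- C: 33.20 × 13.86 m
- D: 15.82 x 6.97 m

C

Ratios (long/short): A ≈ 2.467; B ≈ 2.693; C ≈ 2.395; D ≈ 2.270.
silver ratio ≈ 2.414; option C is nearest (Δ 0.019).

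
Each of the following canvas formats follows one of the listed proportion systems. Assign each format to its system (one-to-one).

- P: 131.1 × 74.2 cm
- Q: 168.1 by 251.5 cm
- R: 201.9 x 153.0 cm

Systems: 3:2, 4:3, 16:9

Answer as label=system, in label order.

Ratios: P ≈ 1.767; Q ≈ 1.496; R ≈ 1.320.
Targets: 3:2 ≈ 1.500; 4:3 ≈ 1.333; 16:9 ≈ 1.778.

P=16:9, Q=3:2, R=4:3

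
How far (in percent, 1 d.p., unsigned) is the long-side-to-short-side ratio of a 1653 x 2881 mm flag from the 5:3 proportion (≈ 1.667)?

Ratio = 2881 / 1653 ≈ 1.7429.
Ideal 5:3 ≈ 1.6667. |1.7429 − 1.6667| / 1.6667 ≈ 4.57% → 4.6%.

4.6%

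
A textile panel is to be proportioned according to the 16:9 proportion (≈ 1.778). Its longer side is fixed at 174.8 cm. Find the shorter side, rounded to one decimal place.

16:9 ≈ 1.77778.
Shorter side = 174.8 ÷ 1.77778 ≈ 98.325 → 98.3 cm.

98.3 cm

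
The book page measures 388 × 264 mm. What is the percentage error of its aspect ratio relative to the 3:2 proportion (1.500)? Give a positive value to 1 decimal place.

Ratio = 388 / 264 ≈ 1.4697.
Ideal 3:2 = 1.5000. |1.4697 − 1.5000| / 1.5000 ≈ 2.02% → 2.0%.

2.0%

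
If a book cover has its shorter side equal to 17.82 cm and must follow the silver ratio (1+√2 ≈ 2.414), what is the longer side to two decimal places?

43.02 cm

silver ratio ≈ 2.41421.
Longer side = 17.82 × 2.41421 ≈ 43.0212 → 43.02 cm.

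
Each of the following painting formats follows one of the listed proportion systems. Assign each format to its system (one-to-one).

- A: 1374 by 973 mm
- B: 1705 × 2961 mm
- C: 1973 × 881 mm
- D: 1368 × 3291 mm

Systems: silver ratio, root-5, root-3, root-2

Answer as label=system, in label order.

A = 1374/973 ≈ 1.412 → root-2 (1.414)
B = 2961/1705 ≈ 1.737 → root-3 (1.732)
C = 1973/881 ≈ 2.240 → root-5 (2.236)
D = 3291/1368 ≈ 2.406 → silver ratio (2.414)

A=root-2, B=root-3, C=root-5, D=silver ratio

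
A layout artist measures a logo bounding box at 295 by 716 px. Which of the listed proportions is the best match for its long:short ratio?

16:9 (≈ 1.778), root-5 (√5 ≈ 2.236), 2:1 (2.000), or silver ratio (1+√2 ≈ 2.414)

716/295 ≈ 2.427. Nearest candidates are silver ratio (2.414, off by 0.013) and root-5 (2.236, off by 0.191).

silver ratio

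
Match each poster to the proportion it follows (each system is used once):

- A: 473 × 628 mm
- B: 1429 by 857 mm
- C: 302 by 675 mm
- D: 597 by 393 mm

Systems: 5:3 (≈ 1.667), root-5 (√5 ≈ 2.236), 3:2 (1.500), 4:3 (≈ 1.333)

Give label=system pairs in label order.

A=4:3, B=5:3, C=root-5, D=3:2

A = 628/473 ≈ 1.328 → 4:3 (1.333)
B = 1429/857 ≈ 1.667 → 5:3 (1.667)
C = 675/302 ≈ 2.235 → root-5 (2.236)
D = 597/393 ≈ 1.519 → 3:2 (1.500)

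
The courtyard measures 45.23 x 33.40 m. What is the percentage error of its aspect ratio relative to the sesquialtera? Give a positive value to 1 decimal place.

9.7%

Ratio = 45.23 / 33.40 ≈ 1.3542.
Ideal 3:2 = 1.5000. |1.3542 − 1.5000| / 1.5000 ≈ 9.72% → 9.7%.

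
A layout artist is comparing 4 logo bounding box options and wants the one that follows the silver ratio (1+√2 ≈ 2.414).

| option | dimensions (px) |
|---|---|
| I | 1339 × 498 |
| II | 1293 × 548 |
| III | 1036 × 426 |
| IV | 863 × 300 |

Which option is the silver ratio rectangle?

Target silver ratio ≈ 2.414.
I: 2.689 (Δ0.275)  II: 2.359 (Δ0.055)  III: 2.432 (Δ0.018)  IV: 2.877 (Δ0.463)

III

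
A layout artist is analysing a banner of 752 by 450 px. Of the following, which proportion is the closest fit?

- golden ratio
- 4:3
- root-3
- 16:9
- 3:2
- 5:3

Ratio = 752 / 450 ≈ 1.671.
Distances: golden ratio 1.618 (Δ 0.053); 4:3 1.333 (Δ 0.338); root-3 1.732 (Δ 0.061); 16:9 1.778 (Δ 0.107); 3:2 1.500 (Δ 0.171); 5:3 1.667 (Δ 0.004).

5:3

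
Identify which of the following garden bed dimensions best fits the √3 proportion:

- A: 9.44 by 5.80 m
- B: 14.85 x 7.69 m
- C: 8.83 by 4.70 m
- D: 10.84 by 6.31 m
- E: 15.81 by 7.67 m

Ratios (long/short): A ≈ 1.628; B ≈ 1.931; C ≈ 1.879; D ≈ 1.718; E ≈ 2.061.
root-3 ≈ 1.732; option D is nearest (Δ 0.014).

D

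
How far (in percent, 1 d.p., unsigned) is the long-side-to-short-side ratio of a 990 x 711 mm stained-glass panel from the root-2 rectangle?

Ratio = 990 / 711 ≈ 1.3924.
Ideal root-2 ≈ 1.4142. |1.3924 − 1.4142| / 1.4142 ≈ 1.54% → 1.5%.

1.5%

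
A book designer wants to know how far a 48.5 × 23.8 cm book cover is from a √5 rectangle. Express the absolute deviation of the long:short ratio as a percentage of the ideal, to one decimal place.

8.9%

Ratio = 48.5 / 23.8 ≈ 2.0378.
Ideal root-5 ≈ 2.2361. |2.0378 − 2.2361| / 2.2361 ≈ 8.87% → 8.9%.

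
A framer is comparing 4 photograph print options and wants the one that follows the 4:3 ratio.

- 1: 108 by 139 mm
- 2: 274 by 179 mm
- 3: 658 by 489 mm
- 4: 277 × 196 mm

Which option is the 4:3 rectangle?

3

Target 4:3 ≈ 1.333.
1: 1.287 (Δ0.046)  2: 1.531 (Δ0.198)  3: 1.346 (Δ0.013)  4: 1.413 (Δ0.080)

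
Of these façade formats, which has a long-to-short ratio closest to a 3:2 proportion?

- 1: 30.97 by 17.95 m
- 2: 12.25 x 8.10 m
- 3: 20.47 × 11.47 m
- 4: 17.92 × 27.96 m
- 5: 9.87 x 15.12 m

2

Target 3:2 ≈ 1.500.
1: 1.725 (Δ0.225)  2: 1.512 (Δ0.012)  3: 1.785 (Δ0.285)  4: 1.560 (Δ0.060)  5: 1.532 (Δ0.032)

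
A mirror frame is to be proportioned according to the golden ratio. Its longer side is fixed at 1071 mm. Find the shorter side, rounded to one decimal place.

golden ratio ≈ 1.61803.
Shorter side = 1071 ÷ 1.61803 ≈ 661.916 → 661.9 mm.

661.9 mm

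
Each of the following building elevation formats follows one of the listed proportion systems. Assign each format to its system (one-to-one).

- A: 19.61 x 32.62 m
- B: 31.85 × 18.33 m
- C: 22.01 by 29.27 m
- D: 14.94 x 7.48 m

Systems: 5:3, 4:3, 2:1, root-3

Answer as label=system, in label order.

A = 32.62/19.61 ≈ 1.663 → 5:3 (1.667)
B = 31.85/18.33 ≈ 1.738 → root-3 (1.732)
C = 29.27/22.01 ≈ 1.330 → 4:3 (1.333)
D = 14.94/7.48 ≈ 1.997 → 2:1 (2.000)

A=5:3, B=root-3, C=4:3, D=2:1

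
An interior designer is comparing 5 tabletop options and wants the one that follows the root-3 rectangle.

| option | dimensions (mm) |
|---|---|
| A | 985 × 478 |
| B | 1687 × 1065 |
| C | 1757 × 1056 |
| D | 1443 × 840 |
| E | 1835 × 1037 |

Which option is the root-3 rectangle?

Target root-3 ≈ 1.732.
A: 2.061 (Δ0.329)  B: 1.584 (Δ0.148)  C: 1.664 (Δ0.068)  D: 1.718 (Δ0.014)  E: 1.770 (Δ0.038)

D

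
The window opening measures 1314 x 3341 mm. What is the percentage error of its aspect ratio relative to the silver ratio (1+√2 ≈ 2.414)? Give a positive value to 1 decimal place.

Ratio = 3341 / 1314 ≈ 2.5426.
Ideal silver ratio ≈ 2.4142. |2.5426 − 2.4142| / 2.4142 ≈ 5.32% → 5.3%.

5.3%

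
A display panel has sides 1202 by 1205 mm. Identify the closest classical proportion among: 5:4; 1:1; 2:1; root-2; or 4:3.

1205/1202 ≈ 1.002. Nearest candidates are 1:1 (1.000, off by 0.002) and 5:4 (1.250, off by 0.248).

1:1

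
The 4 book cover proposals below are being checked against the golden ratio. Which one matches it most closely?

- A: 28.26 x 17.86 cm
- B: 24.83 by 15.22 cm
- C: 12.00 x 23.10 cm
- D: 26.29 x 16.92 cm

B

Target golden ratio ≈ 1.618.
A: 1.582 (Δ0.036)  B: 1.631 (Δ0.013)  C: 1.925 (Δ0.307)  D: 1.554 (Δ0.064)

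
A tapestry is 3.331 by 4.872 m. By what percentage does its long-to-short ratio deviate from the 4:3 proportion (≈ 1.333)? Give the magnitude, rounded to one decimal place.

Ratio = 4.872 / 3.331 ≈ 1.4626.
Ideal 4:3 ≈ 1.3333. |1.4626 − 1.3333| / 1.3333 ≈ 9.70% → 9.7%.

9.7%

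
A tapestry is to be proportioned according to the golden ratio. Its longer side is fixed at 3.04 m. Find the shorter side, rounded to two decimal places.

golden ratio ≈ 1.61803.
Shorter side = 3.04 ÷ 1.61803 ≈ 1.8788 → 1.88 m.

1.88 m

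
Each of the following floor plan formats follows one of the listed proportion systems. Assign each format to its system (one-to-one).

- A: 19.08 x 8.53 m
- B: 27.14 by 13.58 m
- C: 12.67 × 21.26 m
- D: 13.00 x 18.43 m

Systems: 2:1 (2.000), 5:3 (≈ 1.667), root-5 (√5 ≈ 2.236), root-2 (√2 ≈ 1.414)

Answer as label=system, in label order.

A = 19.08/8.53 ≈ 2.237 → root-5 (2.236)
B = 27.14/13.58 ≈ 1.999 → 2:1 (2.000)
C = 21.26/12.67 ≈ 1.678 → 5:3 (1.667)
D = 18.43/13.00 ≈ 1.418 → root-2 (1.414)

A=root-5, B=2:1, C=5:3, D=root-2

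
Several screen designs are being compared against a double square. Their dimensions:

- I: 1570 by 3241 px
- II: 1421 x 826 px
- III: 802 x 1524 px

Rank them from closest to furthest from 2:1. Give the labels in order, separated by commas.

Ratios: I = 3241 / 1570 ≈ 2.064; II = 1421 / 826 ≈ 1.720; III = 1524 / 802 ≈ 1.900.
|Δ from 2.000|: I 0.064; II 0.280; III 0.100.

I, III, II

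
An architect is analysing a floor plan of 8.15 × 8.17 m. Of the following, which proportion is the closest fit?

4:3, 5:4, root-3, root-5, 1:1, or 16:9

Ratio = 8.17 / 8.15 ≈ 1.002.
Distances: 4:3 1.333 (Δ 0.331); 5:4 1.250 (Δ 0.248); root-3 1.732 (Δ 0.730); root-5 2.236 (Δ 1.234); 1:1 1.000 (Δ 0.002); 16:9 1.778 (Δ 0.776).

1:1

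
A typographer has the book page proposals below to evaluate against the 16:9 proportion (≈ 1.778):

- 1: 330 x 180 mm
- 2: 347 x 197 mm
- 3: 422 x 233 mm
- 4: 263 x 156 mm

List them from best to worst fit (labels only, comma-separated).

Ratios: 1 = 330 / 180 ≈ 1.833; 2 = 347 / 197 ≈ 1.761; 3 = 422 / 233 ≈ 1.811; 4 = 263 / 156 ≈ 1.686.
|Δ from 1.778|: 1 0.055; 2 0.017; 3 0.033; 4 0.092.

2, 3, 1, 4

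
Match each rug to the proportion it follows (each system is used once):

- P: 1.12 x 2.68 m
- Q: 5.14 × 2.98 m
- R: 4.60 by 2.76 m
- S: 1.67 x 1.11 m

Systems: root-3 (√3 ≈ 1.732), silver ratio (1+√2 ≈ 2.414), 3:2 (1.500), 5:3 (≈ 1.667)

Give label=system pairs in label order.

P = 2.68/1.12 ≈ 2.393 → silver ratio (2.414)
Q = 5.14/2.98 ≈ 1.725 → root-3 (1.732)
R = 4.60/2.76 ≈ 1.667 → 5:3 (1.667)
S = 1.67/1.11 ≈ 1.505 → 3:2 (1.500)

P=silver ratio, Q=root-3, R=5:3, S=3:2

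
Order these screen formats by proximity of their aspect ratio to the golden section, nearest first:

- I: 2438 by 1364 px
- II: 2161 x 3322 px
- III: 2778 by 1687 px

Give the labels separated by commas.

III, II, I

I: 2438/1364 ≈ 1.787 → |1.787 − 1.618| = 0.169
II: 3322/2161 ≈ 1.537 → |1.537 − 1.618| = 0.081
III: 2778/1687 ≈ 1.647 → |1.647 − 1.618| = 0.029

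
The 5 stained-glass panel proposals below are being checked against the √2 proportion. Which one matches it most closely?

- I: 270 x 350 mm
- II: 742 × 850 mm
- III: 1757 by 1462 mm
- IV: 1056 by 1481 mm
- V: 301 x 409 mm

Target root-2 ≈ 1.414.
I: 1.296 (Δ0.118)  II: 1.146 (Δ0.268)  III: 1.202 (Δ0.212)  IV: 1.402 (Δ0.012)  V: 1.359 (Δ0.055)

IV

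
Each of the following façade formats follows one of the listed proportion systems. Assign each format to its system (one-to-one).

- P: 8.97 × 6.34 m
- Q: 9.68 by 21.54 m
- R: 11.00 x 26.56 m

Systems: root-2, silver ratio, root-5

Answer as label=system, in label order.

P = 8.97/6.34 ≈ 1.415 → root-2 (1.414)
Q = 21.54/9.68 ≈ 2.225 → root-5 (2.236)
R = 26.56/11.00 ≈ 2.415 → silver ratio (2.414)

P=root-2, Q=root-5, R=silver ratio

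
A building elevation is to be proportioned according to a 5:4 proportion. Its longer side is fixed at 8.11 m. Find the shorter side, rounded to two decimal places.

5:4 = 1.25000.
Shorter side = 8.11 ÷ 1.25000 ≈ 6.4880 → 6.49 m.

6.49 m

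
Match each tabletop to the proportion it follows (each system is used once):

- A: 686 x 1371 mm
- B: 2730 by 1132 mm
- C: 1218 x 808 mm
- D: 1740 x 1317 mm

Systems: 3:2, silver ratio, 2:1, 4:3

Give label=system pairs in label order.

A=2:1, B=silver ratio, C=3:2, D=4:3

A = 1371/686 ≈ 1.999 → 2:1 (2.000)
B = 2730/1132 ≈ 2.412 → silver ratio (2.414)
C = 1218/808 ≈ 1.507 → 3:2 (1.500)
D = 1740/1317 ≈ 1.321 → 4:3 (1.333)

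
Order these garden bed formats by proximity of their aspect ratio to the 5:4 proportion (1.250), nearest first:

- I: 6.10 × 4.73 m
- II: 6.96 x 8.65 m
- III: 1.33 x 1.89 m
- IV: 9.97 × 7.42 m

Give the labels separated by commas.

I: 6.10/4.73 ≈ 1.290 → |1.290 − 1.250| = 0.040
II: 8.65/6.96 ≈ 1.243 → |1.243 − 1.250| = 0.007
III: 1.89/1.33 ≈ 1.421 → |1.421 − 1.250| = 0.171
IV: 9.97/7.42 ≈ 1.344 → |1.344 − 1.250| = 0.094

II, I, IV, III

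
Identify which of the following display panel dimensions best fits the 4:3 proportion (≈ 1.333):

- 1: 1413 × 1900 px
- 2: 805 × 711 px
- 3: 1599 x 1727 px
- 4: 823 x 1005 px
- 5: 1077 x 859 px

1

Target 4:3 ≈ 1.333.
1: 1.345 (Δ0.012)  2: 1.132 (Δ0.201)  3: 1.080 (Δ0.253)  4: 1.221 (Δ0.112)  5: 1.254 (Δ0.079)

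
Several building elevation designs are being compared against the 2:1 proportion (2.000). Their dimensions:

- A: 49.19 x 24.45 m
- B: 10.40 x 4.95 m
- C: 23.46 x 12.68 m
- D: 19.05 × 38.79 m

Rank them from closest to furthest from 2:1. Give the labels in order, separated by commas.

A, D, B, C

Ratios: A = 49.19 / 24.45 ≈ 2.012; B = 10.40 / 4.95 ≈ 2.101; C = 23.46 / 12.68 ≈ 1.850; D = 38.79 / 19.05 ≈ 2.036.
|Δ from 2.000|: A 0.012; B 0.101; C 0.150; D 0.036.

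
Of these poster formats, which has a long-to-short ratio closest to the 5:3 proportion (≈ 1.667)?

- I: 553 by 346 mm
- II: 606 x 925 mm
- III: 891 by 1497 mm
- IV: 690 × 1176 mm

III

Target 5:3 ≈ 1.667.
I: 1.598 (Δ0.069)  II: 1.526 (Δ0.141)  III: 1.680 (Δ0.013)  IV: 1.704 (Δ0.037)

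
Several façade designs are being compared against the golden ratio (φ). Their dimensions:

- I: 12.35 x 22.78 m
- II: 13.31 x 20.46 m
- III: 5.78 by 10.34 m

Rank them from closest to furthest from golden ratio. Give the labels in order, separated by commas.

Ratios: I = 22.78 / 12.35 ≈ 1.845; II = 20.46 / 13.31 ≈ 1.537; III = 10.34 / 5.78 ≈ 1.789.
|Δ from 1.618|: I 0.227; II 0.081; III 0.171.

II, III, I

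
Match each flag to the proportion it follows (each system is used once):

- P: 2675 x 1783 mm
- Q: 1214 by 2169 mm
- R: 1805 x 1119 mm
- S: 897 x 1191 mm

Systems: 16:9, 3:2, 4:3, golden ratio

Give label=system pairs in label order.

Ratios: P ≈ 1.500; Q ≈ 1.787; R ≈ 1.613; S ≈ 1.328.
Targets: 16:9 ≈ 1.778; 3:2 ≈ 1.500; 4:3 ≈ 1.333; golden ratio ≈ 1.618.

P=3:2, Q=16:9, R=golden ratio, S=4:3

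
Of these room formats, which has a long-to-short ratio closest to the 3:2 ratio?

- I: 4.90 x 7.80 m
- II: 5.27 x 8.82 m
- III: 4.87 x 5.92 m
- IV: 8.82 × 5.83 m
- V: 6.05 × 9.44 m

Ratios (long/short): I ≈ 1.592; II ≈ 1.674; III ≈ 1.216; IV ≈ 1.513; V ≈ 1.560.
3:2 ≈ 1.500; option IV is nearest (Δ 0.013).

IV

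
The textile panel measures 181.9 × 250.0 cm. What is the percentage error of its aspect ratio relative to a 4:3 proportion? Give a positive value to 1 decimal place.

3.1%

Ratio = 250.0 / 181.9 ≈ 1.3744.
Ideal 4:3 ≈ 1.3333. |1.3744 − 1.3333| / 1.3333 ≈ 3.08% → 3.1%.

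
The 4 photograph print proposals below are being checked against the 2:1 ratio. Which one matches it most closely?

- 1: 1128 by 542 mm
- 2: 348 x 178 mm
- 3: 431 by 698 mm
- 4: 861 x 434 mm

Target 2:1 ≈ 2.000.
1: 2.081 (Δ0.081)  2: 1.955 (Δ0.045)  3: 1.619 (Δ0.381)  4: 1.984 (Δ0.016)

4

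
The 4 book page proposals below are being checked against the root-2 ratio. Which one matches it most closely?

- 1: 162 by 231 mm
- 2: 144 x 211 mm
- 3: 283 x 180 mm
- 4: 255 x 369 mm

1

Target root-2 ≈ 1.414.
1: 1.426 (Δ0.012)  2: 1.465 (Δ0.051)  3: 1.572 (Δ0.158)  4: 1.447 (Δ0.033)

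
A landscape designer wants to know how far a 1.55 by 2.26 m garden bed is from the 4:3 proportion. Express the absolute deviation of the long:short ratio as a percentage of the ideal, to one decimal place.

9.4%

Ratio = 2.26 / 1.55 ≈ 1.4581.
Ideal 4:3 ≈ 1.3333. |1.4581 − 1.3333| / 1.3333 ≈ 9.36% → 9.4%.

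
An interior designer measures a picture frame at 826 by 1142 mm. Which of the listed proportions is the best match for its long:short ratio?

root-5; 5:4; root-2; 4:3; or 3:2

1142/826 ≈ 1.383. Nearest candidates are root-2 (1.414, off by 0.031) and 4:3 (1.333, off by 0.050).

root-2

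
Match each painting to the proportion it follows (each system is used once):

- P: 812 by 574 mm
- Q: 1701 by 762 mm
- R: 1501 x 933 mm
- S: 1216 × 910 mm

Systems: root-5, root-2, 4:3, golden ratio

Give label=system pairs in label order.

P=root-2, Q=root-5, R=golden ratio, S=4:3

Ratios: P ≈ 1.415; Q ≈ 2.232; R ≈ 1.609; S ≈ 1.336.
Targets: root-5 ≈ 2.236; root-2 ≈ 1.414; 4:3 ≈ 1.333; golden ratio ≈ 1.618.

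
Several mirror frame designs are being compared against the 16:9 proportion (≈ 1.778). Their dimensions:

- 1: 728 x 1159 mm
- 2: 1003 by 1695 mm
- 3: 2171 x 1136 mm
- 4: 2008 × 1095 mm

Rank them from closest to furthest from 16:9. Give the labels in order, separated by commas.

4, 2, 3, 1

1: 1159/728 ≈ 1.592 → |1.592 − 1.778| = 0.186
2: 1695/1003 ≈ 1.690 → |1.690 − 1.778| = 0.088
3: 2171/1136 ≈ 1.911 → |1.911 − 1.778| = 0.133
4: 2008/1095 ≈ 1.834 → |1.834 − 1.778| = 0.056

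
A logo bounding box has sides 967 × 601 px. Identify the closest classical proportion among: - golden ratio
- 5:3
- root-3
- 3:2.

Ratio = 967 / 601 ≈ 1.609.
Distances: golden ratio 1.618 (Δ 0.009); 5:3 1.667 (Δ 0.058); root-3 1.732 (Δ 0.123); 3:2 1.500 (Δ 0.109).

golden ratio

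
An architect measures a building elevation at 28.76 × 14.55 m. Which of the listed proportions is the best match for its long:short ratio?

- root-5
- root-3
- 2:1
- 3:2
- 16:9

Ratio = 28.76 / 14.55 ≈ 1.977.
Distances: root-5 2.236 (Δ 0.259); root-3 1.732 (Δ 0.245); 2:1 2.000 (Δ 0.023); 3:2 1.500 (Δ 0.477); 16:9 1.778 (Δ 0.199).

2:1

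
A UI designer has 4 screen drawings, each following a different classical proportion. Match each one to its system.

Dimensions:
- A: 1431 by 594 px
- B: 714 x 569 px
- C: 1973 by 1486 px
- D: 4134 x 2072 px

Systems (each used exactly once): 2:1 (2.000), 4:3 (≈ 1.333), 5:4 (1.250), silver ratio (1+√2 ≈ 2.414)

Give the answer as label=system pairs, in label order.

A = 1431/594 ≈ 2.409 → silver ratio (2.414)
B = 714/569 ≈ 1.255 → 5:4 (1.250)
C = 1973/1486 ≈ 1.328 → 4:3 (1.333)
D = 4134/2072 ≈ 1.995 → 2:1 (2.000)

A=silver ratio, B=5:4, C=4:3, D=2:1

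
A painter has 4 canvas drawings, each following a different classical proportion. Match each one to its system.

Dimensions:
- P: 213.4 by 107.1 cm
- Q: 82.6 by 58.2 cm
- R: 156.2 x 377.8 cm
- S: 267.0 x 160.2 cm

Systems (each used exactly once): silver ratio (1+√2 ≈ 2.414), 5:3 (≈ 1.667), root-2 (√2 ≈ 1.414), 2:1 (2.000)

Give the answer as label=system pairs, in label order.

Ratios: P ≈ 1.993; Q ≈ 1.419; R ≈ 2.419; S ≈ 1.667.
Targets: silver ratio ≈ 2.414; 5:3 ≈ 1.667; root-2 ≈ 1.414; 2:1 ≈ 2.000.

P=2:1, Q=root-2, R=silver ratio, S=5:3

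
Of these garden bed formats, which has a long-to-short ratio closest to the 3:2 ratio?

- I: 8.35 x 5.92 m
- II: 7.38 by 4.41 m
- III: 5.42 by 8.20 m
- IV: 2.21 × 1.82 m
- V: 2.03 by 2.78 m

Target 3:2 ≈ 1.500.
I: 1.410 (Δ0.090)  II: 1.673 (Δ0.173)  III: 1.513 (Δ0.013)  IV: 1.214 (Δ0.286)  V: 1.369 (Δ0.131)

III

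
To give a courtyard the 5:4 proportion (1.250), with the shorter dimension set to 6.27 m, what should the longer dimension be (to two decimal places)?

5:4 = 1.25000.
Longer side = 6.27 × 1.25000 ≈ 7.8375 → 7.84 m.

7.84 m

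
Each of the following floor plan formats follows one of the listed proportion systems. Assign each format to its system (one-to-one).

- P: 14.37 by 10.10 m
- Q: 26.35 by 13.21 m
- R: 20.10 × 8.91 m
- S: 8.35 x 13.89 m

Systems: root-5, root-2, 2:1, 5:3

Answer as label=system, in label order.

P=root-2, Q=2:1, R=root-5, S=5:3

Ratios: P ≈ 1.423; Q ≈ 1.995; R ≈ 2.256; S ≈ 1.663.
Targets: root-5 ≈ 2.236; root-2 ≈ 1.414; 2:1 ≈ 2.000; 5:3 ≈ 1.667.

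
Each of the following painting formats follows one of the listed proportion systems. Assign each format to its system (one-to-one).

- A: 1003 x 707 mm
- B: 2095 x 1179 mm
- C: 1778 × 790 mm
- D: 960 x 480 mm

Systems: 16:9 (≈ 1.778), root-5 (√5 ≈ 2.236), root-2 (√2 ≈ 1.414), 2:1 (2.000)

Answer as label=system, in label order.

A = 1003/707 ≈ 1.419 → root-2 (1.414)
B = 2095/1179 ≈ 1.777 → 16:9 (1.778)
C = 1778/790 ≈ 2.251 → root-5 (2.236)
D = 960/480 ≈ 2.000 → 2:1 (2.000)

A=root-2, B=16:9, C=root-5, D=2:1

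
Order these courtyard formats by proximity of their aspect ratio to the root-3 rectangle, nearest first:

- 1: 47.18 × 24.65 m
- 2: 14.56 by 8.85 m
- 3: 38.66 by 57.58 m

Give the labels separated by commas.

Ratios: 1 = 47.18 / 24.65 ≈ 1.914; 2 = 14.56 / 8.85 ≈ 1.645; 3 = 57.58 / 38.66 ≈ 1.489.
|Δ from 1.732|: 1 0.182; 2 0.087; 3 0.243.

2, 1, 3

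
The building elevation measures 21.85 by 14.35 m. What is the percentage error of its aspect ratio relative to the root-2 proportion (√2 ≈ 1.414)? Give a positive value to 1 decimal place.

7.7%

Ratio = 21.85 / 14.35 ≈ 1.5226.
Ideal root-2 ≈ 1.4142. |1.5226 − 1.4142| / 1.4142 ≈ 7.67% → 7.7%.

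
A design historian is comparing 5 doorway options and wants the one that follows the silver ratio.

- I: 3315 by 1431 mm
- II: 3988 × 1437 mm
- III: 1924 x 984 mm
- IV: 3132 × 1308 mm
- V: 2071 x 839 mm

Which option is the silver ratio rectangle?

Ratios (long/short): I ≈ 2.317; II ≈ 2.775; III ≈ 1.955; IV ≈ 2.394; V ≈ 2.468.
silver ratio ≈ 2.414; option IV is nearest (Δ 0.020).

IV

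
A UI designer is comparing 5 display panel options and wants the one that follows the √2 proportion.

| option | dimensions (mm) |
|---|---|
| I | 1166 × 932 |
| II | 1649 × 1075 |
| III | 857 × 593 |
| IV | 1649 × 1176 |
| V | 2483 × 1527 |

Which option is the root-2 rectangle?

IV

Target root-2 ≈ 1.414.
I: 1.251 (Δ0.163)  II: 1.534 (Δ0.120)  III: 1.445 (Δ0.031)  IV: 1.402 (Δ0.012)  V: 1.626 (Δ0.212)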